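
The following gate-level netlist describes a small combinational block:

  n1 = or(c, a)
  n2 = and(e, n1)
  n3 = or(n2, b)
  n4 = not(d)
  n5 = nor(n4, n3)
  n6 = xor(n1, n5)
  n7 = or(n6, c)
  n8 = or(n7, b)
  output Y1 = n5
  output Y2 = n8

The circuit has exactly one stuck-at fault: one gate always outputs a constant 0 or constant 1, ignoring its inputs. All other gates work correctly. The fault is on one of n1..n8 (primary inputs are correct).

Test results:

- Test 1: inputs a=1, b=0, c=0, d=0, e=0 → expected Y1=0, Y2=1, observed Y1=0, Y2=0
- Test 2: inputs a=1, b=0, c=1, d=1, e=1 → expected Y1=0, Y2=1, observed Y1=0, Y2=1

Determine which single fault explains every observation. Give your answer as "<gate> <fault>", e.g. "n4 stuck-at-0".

n6 stuck-at-0

Fault-free values for test 1 (a=1, b=0, c=0, d=0, e=0): n1=1, n2=0, n3=0, n4=1, n5=0, n6=1, n7=1, n8=1, giving Y1=0, Y2=1. Observed Y1=0, Y2=0.
Test 1: faults giving observed Y1=0, Y2=0 are {n1 stuck-at-0, n6 stuck-at-0, n7 stuck-at-0, n8 stuck-at-0}.
Test 2 (a=1, b=0, c=1, d=1, e=1): fault-free n1=1, n2=1, n3=1, n4=0, n5=0, n6=1, n7=1, n8=1 → Y1=0, Y2=1; observed Y1=0, Y2=1. Eliminates n1 stuck-at-0, n7 stuck-at-0, n8 stuck-at-0.
Only n6 stuck-at-0 is consistent with every test.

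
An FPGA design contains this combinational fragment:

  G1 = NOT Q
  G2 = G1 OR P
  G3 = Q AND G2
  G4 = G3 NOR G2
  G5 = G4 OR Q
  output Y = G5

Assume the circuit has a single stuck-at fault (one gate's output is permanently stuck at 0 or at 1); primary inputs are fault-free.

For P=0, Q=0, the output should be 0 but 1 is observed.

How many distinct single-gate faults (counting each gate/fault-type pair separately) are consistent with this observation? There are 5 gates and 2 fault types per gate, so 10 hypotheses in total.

4

Fault-free: G1=1, G2=1, G3=0, G4=0, G5=0 → 0. Observed 1.
  G1 stuck-at-0: output 1 ✓
  G1 stuck-at-1: output 0 ✗
  G2 stuck-at-0: output 1 ✓
  G2 stuck-at-1: output 0 ✗
  G3 stuck-at-0: output 0 ✗
  G3 stuck-at-1: output 0 ✗
  G4 stuck-at-0: output 0 ✗
  G4 stuck-at-1: output 1 ✓
  G5 stuck-at-0: output 0 ✗
  G5 stuck-at-1: output 1 ✓
Consistent faults: {G1 stuck-at-0, G2 stuck-at-0, G4 stuck-at-1, G5 stuck-at-1} — 4 in all.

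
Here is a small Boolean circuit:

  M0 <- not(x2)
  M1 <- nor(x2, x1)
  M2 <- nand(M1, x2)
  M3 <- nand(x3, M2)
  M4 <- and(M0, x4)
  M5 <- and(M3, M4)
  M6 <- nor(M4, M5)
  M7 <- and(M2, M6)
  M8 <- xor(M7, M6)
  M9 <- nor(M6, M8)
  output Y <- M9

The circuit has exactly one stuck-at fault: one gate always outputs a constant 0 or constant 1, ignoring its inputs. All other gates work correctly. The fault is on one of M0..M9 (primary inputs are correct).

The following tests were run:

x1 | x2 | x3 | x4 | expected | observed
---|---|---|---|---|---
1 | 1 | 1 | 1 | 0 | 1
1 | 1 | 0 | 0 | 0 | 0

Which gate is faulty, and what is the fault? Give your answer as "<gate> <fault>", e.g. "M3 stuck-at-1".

Fault-free values for test 1 (x1=1, x2=1, x3=1, x4=1): M0=0, M1=0, M2=1, M3=0, M4=0, M5=0, M6=1, M7=1, M8=0, M9=0, giving Y=0. Observed 1.
Test 1: faults giving observed 1 are {M0 stuck-at-1, M4 stuck-at-1, M5 stuck-at-1, M6 stuck-at-0, M9 stuck-at-1}.
Test 2 (x1=1, x2=1, x3=0, x4=0): fault-free M0=0, M1=0, M2=1, M3=1, M4=0, M5=0, M6=1, M7=1, M8=0, M9=0 → 0; observed 0. Eliminates M4 stuck-at-1, M5 stuck-at-1, M6 stuck-at-0, M9 stuck-at-1.
Only M0 stuck-at-1 is consistent with every test.

M0 stuck-at-1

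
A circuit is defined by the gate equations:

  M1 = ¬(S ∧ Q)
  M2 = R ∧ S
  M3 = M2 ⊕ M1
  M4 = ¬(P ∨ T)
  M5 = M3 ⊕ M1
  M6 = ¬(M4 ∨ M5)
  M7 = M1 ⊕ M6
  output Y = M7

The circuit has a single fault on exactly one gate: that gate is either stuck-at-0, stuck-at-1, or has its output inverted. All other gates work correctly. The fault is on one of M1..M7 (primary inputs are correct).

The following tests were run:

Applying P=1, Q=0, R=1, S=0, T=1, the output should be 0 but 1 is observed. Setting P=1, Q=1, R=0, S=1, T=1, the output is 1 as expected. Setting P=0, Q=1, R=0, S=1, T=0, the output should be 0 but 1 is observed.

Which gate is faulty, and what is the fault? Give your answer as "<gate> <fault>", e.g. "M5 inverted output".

Fault-free values for test 1 (P=1, Q=0, R=1, S=0, T=1): M1=1, M2=0, M3=1, M4=0, M5=0, M6=1, M7=0, giving Y=0. Observed 1.
Test 1: faults giving observed 1 are {M1 stuck-at-0, M1 inverted output, M2 stuck-at-1, M2 inverted output, M3 stuck-at-0, M3 inverted output, M4 stuck-at-1, M4 inverted output, M5 stuck-at-1, M5 inverted output, M6 stuck-at-0, M6 inverted output, M7 stuck-at-1, M7 inverted output}.
Test 2 (P=1, Q=1, R=0, S=1, T=1): fault-free M1=0, M2=0, M3=0, M4=0, M5=0, M6=1, M7=1 → 1; observed 1. Eliminates M1 inverted output, M2 stuck-at-1, M2 inverted output, M3 inverted output, M4 stuck-at-1, M4 inverted output, M5 stuck-at-1, M5 inverted output, M6 stuck-at-0, M6 inverted output, M7 inverted output.
Test 3 (P=0, Q=1, R=0, S=1, T=0): fault-free M1=0, M2=0, M3=0, M4=1, M5=0, M6=0, M7=0 → 0; observed 1. Eliminates M1 stuck-at-0, M3 stuck-at-0.
Only M7 stuck-at-1 is consistent with every test.

M7 stuck-at-1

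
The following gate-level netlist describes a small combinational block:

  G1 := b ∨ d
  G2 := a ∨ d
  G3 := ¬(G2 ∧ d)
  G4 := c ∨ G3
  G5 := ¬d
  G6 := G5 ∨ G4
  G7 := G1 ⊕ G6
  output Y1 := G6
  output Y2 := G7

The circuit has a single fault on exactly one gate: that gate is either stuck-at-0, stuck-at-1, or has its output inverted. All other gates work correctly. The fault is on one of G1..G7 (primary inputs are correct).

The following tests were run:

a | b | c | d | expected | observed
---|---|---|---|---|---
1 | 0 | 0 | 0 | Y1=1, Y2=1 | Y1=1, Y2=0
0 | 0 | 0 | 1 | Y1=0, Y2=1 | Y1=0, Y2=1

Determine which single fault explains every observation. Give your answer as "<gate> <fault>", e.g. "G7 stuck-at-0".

Fault-free values for test 1 (a=1, b=0, c=0, d=0): G1=0, G2=1, G3=1, G4=1, G5=1, G6=1, G7=1, giving Y1=1, Y2=1. Observed Y1=1, Y2=0.
Test 1: faults giving observed Y1=1, Y2=0 are {G1 stuck-at-1, G1 inverted output, G7 stuck-at-0, G7 inverted output}.
Test 2 (a=0, b=0, c=0, d=1): fault-free G1=1, G2=1, G3=0, G4=0, G5=0, G6=0, G7=1 → Y1=0, Y2=1; observed Y1=0, Y2=1. Eliminates G1 inverted output, G7 stuck-at-0, G7 inverted output.
Only G1 stuck-at-1 is consistent with every test.

G1 stuck-at-1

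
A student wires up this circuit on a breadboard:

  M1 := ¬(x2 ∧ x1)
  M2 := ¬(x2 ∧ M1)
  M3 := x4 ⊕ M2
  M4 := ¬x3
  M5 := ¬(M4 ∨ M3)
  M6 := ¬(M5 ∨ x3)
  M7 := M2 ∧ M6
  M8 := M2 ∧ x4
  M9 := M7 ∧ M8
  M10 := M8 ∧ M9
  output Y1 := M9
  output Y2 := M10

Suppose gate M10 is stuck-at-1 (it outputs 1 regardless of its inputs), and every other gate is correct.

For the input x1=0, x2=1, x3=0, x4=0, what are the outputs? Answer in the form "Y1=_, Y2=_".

Y1=0, Y2=1

Propagate with M10 forced: M1=1, M2=0, M3=0, M4=1, M5=0, M6=1, M7=0, M8=0, M9=0, M10=1 [stuck-at-1].
So the outputs are Y1=0, Y2=1. (Without the fault they would be Y1=0, Y2=0.)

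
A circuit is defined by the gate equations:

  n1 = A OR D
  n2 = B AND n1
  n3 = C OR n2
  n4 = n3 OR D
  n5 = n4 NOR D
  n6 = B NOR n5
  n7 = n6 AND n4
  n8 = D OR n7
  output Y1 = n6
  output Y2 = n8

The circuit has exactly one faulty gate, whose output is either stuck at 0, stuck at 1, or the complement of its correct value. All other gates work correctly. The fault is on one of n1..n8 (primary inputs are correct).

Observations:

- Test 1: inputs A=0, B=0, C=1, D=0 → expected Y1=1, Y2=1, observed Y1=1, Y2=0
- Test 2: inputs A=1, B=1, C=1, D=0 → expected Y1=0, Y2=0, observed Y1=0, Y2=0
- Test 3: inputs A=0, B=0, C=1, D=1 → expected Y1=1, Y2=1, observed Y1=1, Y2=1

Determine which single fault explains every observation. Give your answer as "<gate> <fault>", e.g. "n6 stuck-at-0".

n7 stuck-at-0

Fault-free values for test 1 (A=0, B=0, C=1, D=0): n1=0, n2=0, n3=1, n4=1, n5=0, n6=1, n7=1, n8=1, giving Y1=1, Y2=1. Observed Y1=1, Y2=0.
Test 1: faults giving observed Y1=1, Y2=0 are {n7 stuck-at-0, n7 inverted output, n8 stuck-at-0, n8 inverted output}.
Test 2 (A=1, B=1, C=1, D=0): fault-free n1=1, n2=1, n3=1, n4=1, n5=0, n6=0, n7=0, n8=0 → Y1=0, Y2=0; observed Y1=0, Y2=0. Eliminates n7 inverted output, n8 inverted output.
Test 3 (A=0, B=0, C=1, D=1): fault-free n1=1, n2=0, n3=1, n4=1, n5=0, n6=1, n7=1, n8=1 → Y1=1, Y2=1; observed Y1=1, Y2=1. Eliminates n8 stuck-at-0.
Only n7 stuck-at-0 is consistent with every test.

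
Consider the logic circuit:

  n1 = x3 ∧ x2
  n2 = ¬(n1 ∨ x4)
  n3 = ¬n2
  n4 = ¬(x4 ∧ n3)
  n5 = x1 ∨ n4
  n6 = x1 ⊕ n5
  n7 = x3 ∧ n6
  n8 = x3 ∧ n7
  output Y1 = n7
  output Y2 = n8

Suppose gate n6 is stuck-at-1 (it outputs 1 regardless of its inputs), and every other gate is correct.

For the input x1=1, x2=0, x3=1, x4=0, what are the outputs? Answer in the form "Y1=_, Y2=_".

Y1=1, Y2=1

Propagate with n6 forced: n1=0, n2=1, n3=0, n4=1, n5=1, n6=1 [stuck-at-1], n7=1, n8=1.
So the outputs are Y1=1, Y2=1. (Without the fault they would be Y1=0, Y2=0.)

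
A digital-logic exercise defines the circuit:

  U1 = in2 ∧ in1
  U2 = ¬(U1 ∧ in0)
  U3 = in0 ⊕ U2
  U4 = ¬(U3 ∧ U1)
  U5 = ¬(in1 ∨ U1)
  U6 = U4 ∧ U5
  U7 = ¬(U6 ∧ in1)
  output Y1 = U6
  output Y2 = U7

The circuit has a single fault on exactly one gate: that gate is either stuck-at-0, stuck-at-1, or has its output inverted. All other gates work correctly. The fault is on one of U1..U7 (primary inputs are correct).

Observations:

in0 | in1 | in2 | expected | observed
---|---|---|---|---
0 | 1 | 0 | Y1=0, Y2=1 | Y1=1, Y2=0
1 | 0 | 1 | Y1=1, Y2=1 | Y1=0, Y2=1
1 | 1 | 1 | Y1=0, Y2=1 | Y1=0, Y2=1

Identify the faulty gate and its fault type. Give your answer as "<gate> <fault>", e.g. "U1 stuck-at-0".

Fault-free values for test 1 (in0=0, in1=1, in2=0): U1=0, U2=1, U3=1, U4=1, U5=0, U6=0, U7=1, giving Y1=0, Y2=1. Observed Y1=1, Y2=0.
Test 1: faults giving observed Y1=1, Y2=0 are {U5 stuck-at-1, U5 inverted output, U6 stuck-at-1, U6 inverted output}.
Test 2 (in0=1, in1=0, in2=1): fault-free U1=0, U2=1, U3=0, U4=1, U5=1, U6=1, U7=1 → Y1=1, Y2=1; observed Y1=0, Y2=1. Eliminates U5 stuck-at-1, U6 stuck-at-1.
Test 3 (in0=1, in1=1, in2=1): fault-free U1=1, U2=0, U3=1, U4=0, U5=0, U6=0, U7=1 → Y1=0, Y2=1; observed Y1=0, Y2=1. Eliminates U6 inverted output.
Only U5 inverted output is consistent with every test.

U5 inverted output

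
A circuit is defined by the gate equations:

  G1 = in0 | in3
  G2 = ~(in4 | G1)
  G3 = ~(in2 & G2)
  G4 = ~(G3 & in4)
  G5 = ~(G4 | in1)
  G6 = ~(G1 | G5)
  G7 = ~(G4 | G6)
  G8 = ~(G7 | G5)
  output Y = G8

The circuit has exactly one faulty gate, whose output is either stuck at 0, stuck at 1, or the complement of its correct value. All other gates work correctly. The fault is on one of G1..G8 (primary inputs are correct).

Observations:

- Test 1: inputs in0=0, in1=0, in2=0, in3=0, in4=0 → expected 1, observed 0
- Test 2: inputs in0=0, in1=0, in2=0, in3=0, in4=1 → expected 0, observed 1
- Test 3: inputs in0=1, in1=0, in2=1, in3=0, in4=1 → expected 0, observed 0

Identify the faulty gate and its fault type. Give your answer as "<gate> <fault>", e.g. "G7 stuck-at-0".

G5 inverted output

Fault-free values for test 1 (in0=0, in1=0, in2=0, in3=0, in4=0): G1=0, G2=1, G3=1, G4=1, G5=0, G6=1, G7=0, G8=1, giving Y=1. Observed 0.
Test 1: faults giving observed 0 are {G4 stuck-at-0, G4 inverted output, G5 stuck-at-1, G5 inverted output, G7 stuck-at-1, G7 inverted output, G8 stuck-at-0, G8 inverted output}.
Test 2 (in0=0, in1=0, in2=0, in3=0, in4=1): fault-free G1=0, G2=0, G3=1, G4=0, G5=1, G6=0, G7=1, G8=0 → 0; observed 1. Eliminates G4 stuck-at-0, G5 stuck-at-1, G7 stuck-at-1, G7 inverted output, G8 stuck-at-0.
Test 3 (in0=1, in1=0, in2=1, in3=0, in4=1): fault-free G1=1, G2=0, G3=1, G4=0, G5=1, G6=0, G7=1, G8=0 → 0; observed 0. Eliminates G4 inverted output, G8 inverted output.
Only G5 inverted output is consistent with every test.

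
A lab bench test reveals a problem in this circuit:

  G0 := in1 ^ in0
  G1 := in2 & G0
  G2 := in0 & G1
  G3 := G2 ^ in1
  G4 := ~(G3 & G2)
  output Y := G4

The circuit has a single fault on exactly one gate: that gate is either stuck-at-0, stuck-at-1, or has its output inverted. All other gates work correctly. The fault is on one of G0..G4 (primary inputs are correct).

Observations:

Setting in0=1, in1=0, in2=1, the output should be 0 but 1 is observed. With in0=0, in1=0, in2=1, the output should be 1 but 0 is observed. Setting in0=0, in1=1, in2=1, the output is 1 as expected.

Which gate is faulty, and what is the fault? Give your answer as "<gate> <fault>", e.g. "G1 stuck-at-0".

Fault-free values for test 1 (in0=1, in1=0, in2=1): G0=1, G1=1, G2=1, G3=1, G4=0, giving Y=0. Observed 1.
Test 1: faults giving observed 1 are {G0 stuck-at-0, G0 inverted output, G1 stuck-at-0, G1 inverted output, G2 stuck-at-0, G2 inverted output, G3 stuck-at-0, G3 inverted output, G4 stuck-at-1, G4 inverted output}.
Test 2 (in0=0, in1=0, in2=1): fault-free G0=0, G1=0, G2=0, G3=0, G4=1 → 1; observed 0. Eliminates G0 stuck-at-0, G0 inverted output, G1 stuck-at-0, G1 inverted output, G2 stuck-at-0, G3 stuck-at-0, G3 inverted output, G4 stuck-at-1.
Test 3 (in0=0, in1=1, in2=1): fault-free G0=1, G1=1, G2=0, G3=1, G4=1 → 1; observed 1. Eliminates G4 inverted output.
Only G2 inverted output is consistent with every test.

G2 inverted output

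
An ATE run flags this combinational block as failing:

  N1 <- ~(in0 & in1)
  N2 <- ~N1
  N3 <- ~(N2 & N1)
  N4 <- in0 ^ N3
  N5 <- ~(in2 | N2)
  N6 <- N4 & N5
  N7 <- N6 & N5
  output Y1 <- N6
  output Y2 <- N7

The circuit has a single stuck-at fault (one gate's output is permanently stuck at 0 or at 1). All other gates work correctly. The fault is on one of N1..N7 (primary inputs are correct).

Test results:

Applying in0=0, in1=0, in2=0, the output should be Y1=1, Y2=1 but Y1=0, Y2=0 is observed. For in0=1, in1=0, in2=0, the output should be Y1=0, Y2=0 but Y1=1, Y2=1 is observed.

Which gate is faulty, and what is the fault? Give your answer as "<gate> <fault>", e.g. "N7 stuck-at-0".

Fault-free values for test 1 (in0=0, in1=0, in2=0): N1=1, N2=0, N3=1, N4=1, N5=1, N6=1, N7=1, giving Y1=1, Y2=1. Observed Y1=0, Y2=0.
Test 1: faults giving observed Y1=0, Y2=0 are {N1 stuck-at-0, N2 stuck-at-1, N3 stuck-at-0, N4 stuck-at-0, N5 stuck-at-0, N6 stuck-at-0}.
Test 2 (in0=1, in1=0, in2=0): fault-free N1=1, N2=0, N3=1, N4=0, N5=1, N6=0, N7=0 → Y1=0, Y2=0; observed Y1=1, Y2=1. Eliminates N1 stuck-at-0, N2 stuck-at-1, N4 stuck-at-0, N5 stuck-at-0, N6 stuck-at-0.
Only N3 stuck-at-0 is consistent with every test.

N3 stuck-at-0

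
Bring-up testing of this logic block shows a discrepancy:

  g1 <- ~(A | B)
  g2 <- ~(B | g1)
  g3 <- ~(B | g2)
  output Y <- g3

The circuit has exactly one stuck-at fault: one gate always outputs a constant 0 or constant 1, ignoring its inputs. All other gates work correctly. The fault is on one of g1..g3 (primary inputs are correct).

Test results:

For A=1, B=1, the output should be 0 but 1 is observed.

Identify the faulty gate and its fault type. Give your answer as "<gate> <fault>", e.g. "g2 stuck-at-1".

g3 stuck-at-1

Fault-free values for test 1 (A=1, B=1): g1=0, g2=0, g3=0, giving Y=0. Observed 1.
Test 1: faults giving observed 1 are {g3 stuck-at-1}.
Only g3 stuck-at-1 is consistent with every test.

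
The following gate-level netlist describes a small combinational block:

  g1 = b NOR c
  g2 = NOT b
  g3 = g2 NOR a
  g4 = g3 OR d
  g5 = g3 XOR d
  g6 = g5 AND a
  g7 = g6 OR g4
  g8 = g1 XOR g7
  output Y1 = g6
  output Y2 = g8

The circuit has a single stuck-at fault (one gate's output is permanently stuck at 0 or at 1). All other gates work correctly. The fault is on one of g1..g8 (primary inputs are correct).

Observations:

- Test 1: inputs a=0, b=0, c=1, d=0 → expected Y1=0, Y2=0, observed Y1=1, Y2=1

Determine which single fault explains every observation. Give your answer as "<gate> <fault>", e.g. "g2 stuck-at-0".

Fault-free values for test 1 (a=0, b=0, c=1, d=0): g1=0, g2=1, g3=0, g4=0, g5=0, g6=0, g7=0, g8=0, giving Y1=0, Y2=0. Observed Y1=1, Y2=1.
Test 1: faults giving observed Y1=1, Y2=1 are {g6 stuck-at-1}.
Only g6 stuck-at-1 is consistent with every test.

g6 stuck-at-1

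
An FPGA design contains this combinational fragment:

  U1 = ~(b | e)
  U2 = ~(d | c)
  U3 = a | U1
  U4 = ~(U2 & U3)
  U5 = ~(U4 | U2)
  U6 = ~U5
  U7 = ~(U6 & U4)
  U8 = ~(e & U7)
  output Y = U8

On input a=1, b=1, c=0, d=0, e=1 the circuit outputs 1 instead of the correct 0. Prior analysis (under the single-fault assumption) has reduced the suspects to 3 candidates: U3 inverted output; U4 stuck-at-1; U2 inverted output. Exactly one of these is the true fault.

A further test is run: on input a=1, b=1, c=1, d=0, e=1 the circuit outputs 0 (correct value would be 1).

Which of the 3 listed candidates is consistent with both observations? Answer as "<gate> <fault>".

U2 inverted output

Evaluate each candidate on input a=1, b=1, c=1, d=0, e=1:
  U3 inverted output: U1=0, U2=0, U3=0 [inverted output], U4=1, U5=0, U6=1, U7=0, U8=1 → 1 — eliminated
  U4 stuck-at-1: U1=0, U2=0, U3=1, U4=1 [stuck-at-1], U5=0, U6=1, U7=0, U8=1 → 1 — eliminated
  U2 inverted output: U1=0, U2=1 [inverted output], U3=1, U4=0, U5=0, U6=1, U7=1, U8=0 → 0 — matches
Only U2 inverted output reproduces the observed 0.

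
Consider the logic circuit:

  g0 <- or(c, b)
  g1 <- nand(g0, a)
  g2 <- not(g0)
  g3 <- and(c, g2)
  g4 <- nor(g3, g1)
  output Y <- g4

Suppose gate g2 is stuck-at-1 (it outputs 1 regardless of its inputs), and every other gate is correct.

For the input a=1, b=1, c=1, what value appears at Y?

0

Propagate with g2 forced: g0=1, g1=0, g2=1 [stuck-at-1], g3=1, g4=0.
So Y = 0. (Without the fault it would be 1.)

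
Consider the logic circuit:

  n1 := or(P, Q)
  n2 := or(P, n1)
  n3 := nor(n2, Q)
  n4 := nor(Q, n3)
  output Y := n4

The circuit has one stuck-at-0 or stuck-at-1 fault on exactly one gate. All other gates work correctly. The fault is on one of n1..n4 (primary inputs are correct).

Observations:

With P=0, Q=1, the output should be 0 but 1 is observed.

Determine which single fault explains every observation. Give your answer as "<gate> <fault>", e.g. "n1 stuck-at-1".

n4 stuck-at-1

Fault-free values for test 1 (P=0, Q=1): n1=1, n2=1, n3=0, n4=0, giving Y=0. Observed 1.
Test 1: faults giving observed 1 are {n4 stuck-at-1}.
Only n4 stuck-at-1 is consistent with every test.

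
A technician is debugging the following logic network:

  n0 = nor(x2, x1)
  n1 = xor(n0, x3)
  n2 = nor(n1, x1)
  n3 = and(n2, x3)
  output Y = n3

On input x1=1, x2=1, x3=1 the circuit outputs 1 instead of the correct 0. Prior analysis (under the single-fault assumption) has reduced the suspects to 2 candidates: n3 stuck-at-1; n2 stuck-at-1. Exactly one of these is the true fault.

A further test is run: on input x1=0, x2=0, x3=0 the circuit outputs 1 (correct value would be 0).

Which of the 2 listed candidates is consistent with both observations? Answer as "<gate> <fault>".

n3 stuck-at-1

Evaluate each candidate on input x1=0, x2=0, x3=0:
  n3 stuck-at-1: n0=1, n1=1, n2=0, n3=1 [stuck-at-1] → 1 — matches
  n2 stuck-at-1: n0=1, n1=1, n2=1 [stuck-at-1], n3=0 → 0 — eliminated
Only n3 stuck-at-1 reproduces the observed 1.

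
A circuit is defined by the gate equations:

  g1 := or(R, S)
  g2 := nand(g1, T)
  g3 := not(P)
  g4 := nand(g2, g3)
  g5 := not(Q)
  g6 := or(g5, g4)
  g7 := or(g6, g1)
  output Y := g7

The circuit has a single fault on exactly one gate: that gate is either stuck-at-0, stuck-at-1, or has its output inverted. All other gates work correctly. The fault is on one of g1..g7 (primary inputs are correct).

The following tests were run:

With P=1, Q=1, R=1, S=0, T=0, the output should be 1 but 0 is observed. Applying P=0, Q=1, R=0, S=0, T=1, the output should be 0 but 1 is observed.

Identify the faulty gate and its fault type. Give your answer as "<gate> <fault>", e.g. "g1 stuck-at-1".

g7 inverted output

Fault-free values for test 1 (P=1, Q=1, R=1, S=0, T=0): g1=1, g2=1, g3=0, g4=1, g5=0, g6=1, g7=1, giving Y=1. Observed 0.
Test 1: faults giving observed 0 are {g7 stuck-at-0, g7 inverted output}.
Test 2 (P=0, Q=1, R=0, S=0, T=1): fault-free g1=0, g2=1, g3=1, g4=0, g5=0, g6=0, g7=0 → 0; observed 1. Eliminates g7 stuck-at-0.
Only g7 inverted output is consistent with every test.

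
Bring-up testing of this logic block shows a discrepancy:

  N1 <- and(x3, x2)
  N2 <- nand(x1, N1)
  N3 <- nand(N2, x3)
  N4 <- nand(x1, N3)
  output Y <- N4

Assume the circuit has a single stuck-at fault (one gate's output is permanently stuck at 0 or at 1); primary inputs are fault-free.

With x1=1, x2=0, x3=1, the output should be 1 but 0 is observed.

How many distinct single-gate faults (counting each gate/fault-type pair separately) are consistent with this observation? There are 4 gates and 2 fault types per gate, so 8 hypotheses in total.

Fault-free: N1=0, N2=1, N3=0, N4=1 → 1. Observed 0.
  N1 stuck-at-0: output 1 ✗
  N1 stuck-at-1: output 0 ✓
  N2 stuck-at-0: output 0 ✓
  N2 stuck-at-1: output 1 ✗
  N3 stuck-at-0: output 1 ✗
  N3 stuck-at-1: output 0 ✓
  N4 stuck-at-0: output 0 ✓
  N4 stuck-at-1: output 1 ✗
Consistent faults: {N1 stuck-at-1, N2 stuck-at-0, N3 stuck-at-1, N4 stuck-at-0} — 4 in all.

4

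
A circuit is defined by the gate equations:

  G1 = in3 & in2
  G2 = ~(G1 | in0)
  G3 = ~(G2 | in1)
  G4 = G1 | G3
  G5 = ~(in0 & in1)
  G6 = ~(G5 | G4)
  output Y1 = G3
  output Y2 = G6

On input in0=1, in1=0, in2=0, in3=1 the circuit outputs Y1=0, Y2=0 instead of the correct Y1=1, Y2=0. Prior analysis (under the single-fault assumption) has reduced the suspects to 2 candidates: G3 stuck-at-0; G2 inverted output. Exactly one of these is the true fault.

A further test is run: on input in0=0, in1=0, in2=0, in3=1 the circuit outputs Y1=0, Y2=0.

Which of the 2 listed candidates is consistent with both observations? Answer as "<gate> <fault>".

G3 stuck-at-0

Evaluate each candidate on input in0=0, in1=0, in2=0, in3=1:
  G3 stuck-at-0: G1=0, G2=1, G3=0 [stuck-at-0], G4=0, G5=1, G6=0 → Y1=0, Y2=0 — matches
  G2 inverted output: G1=0, G2=0 [inverted output], G3=1, G4=1, G5=1, G6=0 → Y1=1, Y2=0 — eliminated
Only G3 stuck-at-0 reproduces the observed Y1=0, Y2=0.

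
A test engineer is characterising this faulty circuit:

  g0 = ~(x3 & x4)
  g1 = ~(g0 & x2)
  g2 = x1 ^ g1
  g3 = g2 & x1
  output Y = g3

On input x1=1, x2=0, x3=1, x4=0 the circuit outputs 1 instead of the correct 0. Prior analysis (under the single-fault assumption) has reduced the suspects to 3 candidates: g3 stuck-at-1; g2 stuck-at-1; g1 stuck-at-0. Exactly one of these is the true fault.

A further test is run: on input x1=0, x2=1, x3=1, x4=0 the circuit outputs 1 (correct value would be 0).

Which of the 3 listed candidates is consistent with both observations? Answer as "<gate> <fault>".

Evaluate each candidate on input x1=0, x2=1, x3=1, x4=0:
  g3 stuck-at-1: g0=1, g1=0, g2=0, g3=1 [stuck-at-1] → 1 — matches
  g2 stuck-at-1: g0=1, g1=0, g2=1 [stuck-at-1], g3=0 → 0 — eliminated
  g1 stuck-at-0: g0=1, g1=0 [stuck-at-0], g2=0, g3=0 → 0 — eliminated
Only g3 stuck-at-1 reproduces the observed 1.

g3 stuck-at-1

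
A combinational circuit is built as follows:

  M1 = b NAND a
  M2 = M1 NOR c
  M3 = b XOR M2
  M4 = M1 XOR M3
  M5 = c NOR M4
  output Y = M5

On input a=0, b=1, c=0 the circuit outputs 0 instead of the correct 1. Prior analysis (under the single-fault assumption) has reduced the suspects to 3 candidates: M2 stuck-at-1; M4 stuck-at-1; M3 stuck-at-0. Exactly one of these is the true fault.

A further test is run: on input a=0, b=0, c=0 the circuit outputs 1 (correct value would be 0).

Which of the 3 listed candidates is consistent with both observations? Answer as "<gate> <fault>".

Evaluate each candidate on input a=0, b=0, c=0:
  M2 stuck-at-1: M1=1, M2=1 [stuck-at-1], M3=1, M4=0, M5=1 → 1 — matches
  M4 stuck-at-1: M1=1, M2=0, M3=0, M4=1 [stuck-at-1], M5=0 → 0 — eliminated
  M3 stuck-at-0: M1=1, M2=0, M3=0 [stuck-at-0], M4=1, M5=0 → 0 — eliminated
Only M2 stuck-at-1 reproduces the observed 1.

M2 stuck-at-1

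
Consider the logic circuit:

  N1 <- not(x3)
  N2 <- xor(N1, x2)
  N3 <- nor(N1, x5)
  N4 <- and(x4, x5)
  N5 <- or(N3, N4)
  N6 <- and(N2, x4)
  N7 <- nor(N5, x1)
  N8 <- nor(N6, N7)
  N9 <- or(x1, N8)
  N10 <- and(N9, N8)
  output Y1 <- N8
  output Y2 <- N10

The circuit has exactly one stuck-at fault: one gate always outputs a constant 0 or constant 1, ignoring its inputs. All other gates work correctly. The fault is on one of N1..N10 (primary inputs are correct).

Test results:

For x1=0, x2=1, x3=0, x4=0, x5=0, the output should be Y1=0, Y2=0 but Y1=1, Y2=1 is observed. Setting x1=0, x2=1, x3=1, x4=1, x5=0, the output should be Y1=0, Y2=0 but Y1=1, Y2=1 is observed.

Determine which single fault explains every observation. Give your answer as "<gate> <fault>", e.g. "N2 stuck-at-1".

Fault-free values for test 1 (x1=0, x2=1, x3=0, x4=0, x5=0): N1=1, N2=0, N3=0, N4=0, N5=0, N6=0, N7=1, N8=0, N9=0, N10=0, giving Y1=0, Y2=0. Observed Y1=1, Y2=1.
Test 1: faults giving observed Y1=1, Y2=1 are {N1 stuck-at-0, N3 stuck-at-1, N4 stuck-at-1, N5 stuck-at-1, N7 stuck-at-0, N8 stuck-at-1}.
Test 2 (x1=0, x2=1, x3=1, x4=1, x5=0): fault-free N1=0, N2=1, N3=1, N4=0, N5=1, N6=1, N7=0, N8=0, N9=0, N10=0 → Y1=0, Y2=0; observed Y1=1, Y2=1. Eliminates N1 stuck-at-0, N3 stuck-at-1, N4 stuck-at-1, N5 stuck-at-1, N7 stuck-at-0.
Only N8 stuck-at-1 is consistent with every test.

N8 stuck-at-1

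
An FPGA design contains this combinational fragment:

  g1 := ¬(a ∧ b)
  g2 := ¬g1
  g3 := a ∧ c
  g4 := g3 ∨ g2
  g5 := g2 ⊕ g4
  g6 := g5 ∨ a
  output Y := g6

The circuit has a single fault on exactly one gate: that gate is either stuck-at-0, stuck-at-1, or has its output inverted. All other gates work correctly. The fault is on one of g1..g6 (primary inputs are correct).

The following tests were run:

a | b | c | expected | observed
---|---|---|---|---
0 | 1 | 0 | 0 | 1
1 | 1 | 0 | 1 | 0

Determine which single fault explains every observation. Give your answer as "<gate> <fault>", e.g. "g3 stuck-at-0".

Fault-free values for test 1 (a=0, b=1, c=0): g1=1, g2=0, g3=0, g4=0, g5=0, g6=0, giving Y=0. Observed 1.
Test 1: faults giving observed 1 are {g3 stuck-at-1, g3 inverted output, g4 stuck-at-1, g4 inverted output, g5 stuck-at-1, g5 inverted output, g6 stuck-at-1, g6 inverted output}.
Test 2 (a=1, b=1, c=0): fault-free g1=0, g2=1, g3=0, g4=1, g5=0, g6=1 → 1; observed 0. Eliminates g3 stuck-at-1, g3 inverted output, g4 stuck-at-1, g4 inverted output, g5 stuck-at-1, g5 inverted output, g6 stuck-at-1.
Only g6 inverted output is consistent with every test.

g6 inverted output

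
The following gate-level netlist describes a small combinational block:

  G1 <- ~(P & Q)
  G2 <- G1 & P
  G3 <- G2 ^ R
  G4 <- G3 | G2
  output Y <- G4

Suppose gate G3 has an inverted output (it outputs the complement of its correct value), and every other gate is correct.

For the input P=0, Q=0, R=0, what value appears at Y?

1

Propagate with G3 forced: G1=1, G2=0, G3=1 [inverted output], G4=1.
So Y = 1. (Without the fault it would be 0.)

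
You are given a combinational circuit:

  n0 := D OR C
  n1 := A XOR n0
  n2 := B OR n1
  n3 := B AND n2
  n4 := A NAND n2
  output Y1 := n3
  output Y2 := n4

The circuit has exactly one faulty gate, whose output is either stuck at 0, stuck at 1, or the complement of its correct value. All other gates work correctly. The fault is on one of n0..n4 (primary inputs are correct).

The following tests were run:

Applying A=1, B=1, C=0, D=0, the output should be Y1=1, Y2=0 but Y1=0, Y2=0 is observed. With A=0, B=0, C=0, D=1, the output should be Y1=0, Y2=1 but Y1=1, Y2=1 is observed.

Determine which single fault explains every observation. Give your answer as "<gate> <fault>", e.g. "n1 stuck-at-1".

Fault-free values for test 1 (A=1, B=1, C=0, D=0): n0=0, n1=1, n2=1, n3=1, n4=0, giving Y1=1, Y2=0. Observed Y1=0, Y2=0.
Test 1: faults giving observed Y1=0, Y2=0 are {n3 stuck-at-0, n3 inverted output}.
Test 2 (A=0, B=0, C=0, D=1): fault-free n0=1, n1=1, n2=1, n3=0, n4=1 → Y1=0, Y2=1; observed Y1=1, Y2=1. Eliminates n3 stuck-at-0.
Only n3 inverted output is consistent with every test.

n3 inverted output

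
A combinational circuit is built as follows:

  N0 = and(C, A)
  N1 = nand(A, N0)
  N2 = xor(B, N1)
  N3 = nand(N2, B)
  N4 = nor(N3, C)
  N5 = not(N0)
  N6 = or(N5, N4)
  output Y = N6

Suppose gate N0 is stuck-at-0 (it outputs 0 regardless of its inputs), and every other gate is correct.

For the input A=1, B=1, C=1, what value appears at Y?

Propagate with N0 forced: N0=0 [stuck-at-0], N1=1, N2=0, N3=1, N4=0, N5=1, N6=1.
So Y = 1. (Without the fault it would be 0.)

1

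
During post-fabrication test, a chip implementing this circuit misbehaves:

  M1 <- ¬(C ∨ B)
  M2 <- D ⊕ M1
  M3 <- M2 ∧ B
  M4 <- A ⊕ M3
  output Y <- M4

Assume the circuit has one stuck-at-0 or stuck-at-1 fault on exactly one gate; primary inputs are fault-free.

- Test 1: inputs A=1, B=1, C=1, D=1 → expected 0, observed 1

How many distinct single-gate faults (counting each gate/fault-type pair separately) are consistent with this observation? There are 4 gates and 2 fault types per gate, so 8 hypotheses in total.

4

Fault-free: M1=0, M2=1, M3=1, M4=0 → 0. Observed 1.
  M1 stuck-at-0: output 0 ✗
  M1 stuck-at-1: output 1 ✓
  M2 stuck-at-0: output 1 ✓
  M2 stuck-at-1: output 0 ✗
  M3 stuck-at-0: output 1 ✓
  M3 stuck-at-1: output 0 ✗
  M4 stuck-at-0: output 0 ✗
  M4 stuck-at-1: output 1 ✓
Consistent faults: {M1 stuck-at-1, M2 stuck-at-0, M3 stuck-at-0, M4 stuck-at-1} — 4 in all.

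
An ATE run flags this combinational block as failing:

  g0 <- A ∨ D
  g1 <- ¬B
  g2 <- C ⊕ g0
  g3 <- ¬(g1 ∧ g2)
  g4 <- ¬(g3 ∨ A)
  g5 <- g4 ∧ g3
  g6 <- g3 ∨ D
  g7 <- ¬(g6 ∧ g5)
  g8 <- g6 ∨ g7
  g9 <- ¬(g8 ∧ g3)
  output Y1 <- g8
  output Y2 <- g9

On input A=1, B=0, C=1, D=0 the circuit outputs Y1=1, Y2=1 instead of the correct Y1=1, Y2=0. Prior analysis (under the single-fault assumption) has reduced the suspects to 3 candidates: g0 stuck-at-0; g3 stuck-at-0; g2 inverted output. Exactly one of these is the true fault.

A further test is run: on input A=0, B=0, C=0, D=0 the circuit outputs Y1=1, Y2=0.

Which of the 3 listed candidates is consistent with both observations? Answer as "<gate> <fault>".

Evaluate each candidate on input A=0, B=0, C=0, D=0:
  g0 stuck-at-0: g0=0 [stuck-at-0], g1=1, g2=0, g3=1, g4=0, g5=0, g6=1, g7=1, g8=1, g9=0 → Y1=1, Y2=0 — matches
  g3 stuck-at-0: g0=0, g1=1, g2=0, g3=0 [stuck-at-0], g4=1, g5=0, g6=0, g7=1, g8=1, g9=1 → Y1=1, Y2=1 — eliminated
  g2 inverted output: g0=0, g1=1, g2=1 [inverted output], g3=0, g4=1, g5=0, g6=0, g7=1, g8=1, g9=1 → Y1=1, Y2=1 — eliminated
Only g0 stuck-at-0 reproduces the observed Y1=1, Y2=0.

g0 stuck-at-0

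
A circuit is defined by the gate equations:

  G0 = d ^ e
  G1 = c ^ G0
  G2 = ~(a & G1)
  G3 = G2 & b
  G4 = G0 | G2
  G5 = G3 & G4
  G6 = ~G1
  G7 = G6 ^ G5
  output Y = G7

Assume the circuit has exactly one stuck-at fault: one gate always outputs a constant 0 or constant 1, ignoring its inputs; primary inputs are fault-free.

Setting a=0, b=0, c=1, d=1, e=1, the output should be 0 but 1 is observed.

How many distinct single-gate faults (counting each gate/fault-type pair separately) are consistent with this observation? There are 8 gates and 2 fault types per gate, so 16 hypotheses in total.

Fault-free: G0=0, G1=1, G2=1, G3=0, G4=1, G5=0, G6=0, G7=0 → 0. Observed 1.
  G0: stuck-at-1 ✓; others ✗
  G1: stuck-at-0 ✓; others ✗
  G2: none of the 2 fault types match ✗
  G3: stuck-at-1 ✓; others ✗
  G4: none of the 2 fault types match ✗
  G5: stuck-at-1 ✓; others ✗
  G6: stuck-at-1 ✓; others ✗
  G7: stuck-at-1 ✓; others ✗
Consistent faults: {G0 stuck-at-1, G1 stuck-at-0, G3 stuck-at-1, G5 stuck-at-1, G6 stuck-at-1, G7 stuck-at-1} — 6 in all.

6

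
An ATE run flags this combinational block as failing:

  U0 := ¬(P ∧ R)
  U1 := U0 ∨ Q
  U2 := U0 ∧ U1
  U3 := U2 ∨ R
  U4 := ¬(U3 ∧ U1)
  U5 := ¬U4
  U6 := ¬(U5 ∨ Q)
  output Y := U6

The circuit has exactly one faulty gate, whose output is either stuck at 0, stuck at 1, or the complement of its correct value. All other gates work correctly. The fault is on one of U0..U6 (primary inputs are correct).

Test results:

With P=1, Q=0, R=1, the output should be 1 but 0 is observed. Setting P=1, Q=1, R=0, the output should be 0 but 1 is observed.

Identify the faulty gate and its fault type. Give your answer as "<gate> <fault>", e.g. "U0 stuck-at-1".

Fault-free values for test 1 (P=1, Q=0, R=1): U0=0, U1=0, U2=0, U3=1, U4=1, U5=0, U6=1, giving Y=1. Observed 0.
Test 1: faults giving observed 0 are {U0 stuck-at-1, U0 inverted output, U1 stuck-at-1, U1 inverted output, U4 stuck-at-0, U4 inverted output, U5 stuck-at-1, U5 inverted output, U6 stuck-at-0, U6 inverted output}.
Test 2 (P=1, Q=1, R=0): fault-free U0=1, U1=1, U2=1, U3=1, U4=0, U5=1, U6=0 → 0; observed 1. Eliminates U0 stuck-at-1, U0 inverted output, U1 stuck-at-1, U1 inverted output, U4 stuck-at-0, U4 inverted output, U5 stuck-at-1, U5 inverted output, U6 stuck-at-0.
Only U6 inverted output is consistent with every test.

U6 inverted output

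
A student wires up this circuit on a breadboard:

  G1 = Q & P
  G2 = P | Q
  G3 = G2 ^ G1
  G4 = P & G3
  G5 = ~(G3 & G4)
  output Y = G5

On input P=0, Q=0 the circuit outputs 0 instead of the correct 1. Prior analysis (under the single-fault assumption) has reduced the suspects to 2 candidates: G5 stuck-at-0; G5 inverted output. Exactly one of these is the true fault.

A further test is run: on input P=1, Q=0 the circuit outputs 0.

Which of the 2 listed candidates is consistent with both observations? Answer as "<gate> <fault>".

G5 stuck-at-0

Evaluate each candidate on input P=1, Q=0:
  G5 stuck-at-0: G1=0, G2=1, G3=1, G4=1, G5=0 [stuck-at-0] → 0 — matches
  G5 inverted output: G1=0, G2=1, G3=1, G4=1, G5=1 [inverted output] → 1 — eliminated
Only G5 stuck-at-0 reproduces the observed 0.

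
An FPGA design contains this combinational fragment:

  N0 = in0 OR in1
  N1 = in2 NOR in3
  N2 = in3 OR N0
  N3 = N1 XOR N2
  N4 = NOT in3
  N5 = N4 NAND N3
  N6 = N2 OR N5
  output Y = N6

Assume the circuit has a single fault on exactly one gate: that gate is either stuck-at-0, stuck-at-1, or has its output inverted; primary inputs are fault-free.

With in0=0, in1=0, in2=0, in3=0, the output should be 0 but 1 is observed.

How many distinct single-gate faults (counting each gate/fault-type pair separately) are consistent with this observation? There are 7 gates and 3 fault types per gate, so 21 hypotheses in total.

14

Fault-free: N0=0, N1=1, N2=0, N3=1, N4=1, N5=0, N6=0 → 0. Observed 1.
  N0: stuck-at-1, inverted output ✓; others ✗
  N1: stuck-at-0, inverted output ✓; others ✗
  N2: stuck-at-1, inverted output ✓; others ✗
  N3: stuck-at-0, inverted output ✓; others ✗
  N4: stuck-at-0, inverted output ✓; others ✗
  N5: stuck-at-1, inverted output ✓; others ✗
  N6: stuck-at-1, inverted output ✓; others ✗
Consistent faults: {N0 stuck-at-1, N0 inverted output, N1 stuck-at-0, N1 inverted output, N2 stuck-at-1, N2 inverted output, N3 stuck-at-0, N3 inverted output, N4 stuck-at-0, N4 inverted output, N5 stuck-at-1, N5 inverted output, N6 stuck-at-1, N6 inverted output} — 14 in all.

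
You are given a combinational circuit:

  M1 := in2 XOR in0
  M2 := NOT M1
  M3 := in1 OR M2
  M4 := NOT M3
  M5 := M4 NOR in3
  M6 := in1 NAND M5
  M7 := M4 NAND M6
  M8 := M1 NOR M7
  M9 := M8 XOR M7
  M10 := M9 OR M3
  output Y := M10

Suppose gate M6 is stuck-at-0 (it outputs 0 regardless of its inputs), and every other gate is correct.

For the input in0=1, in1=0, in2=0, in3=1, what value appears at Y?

Propagate with M6 forced: M1=1, M2=0, M3=0, M4=1, M5=0, M6=0 [stuck-at-0], M7=1, M8=0, M9=1, M10=1.
So Y = 1. (Without the fault it would be 0.)

1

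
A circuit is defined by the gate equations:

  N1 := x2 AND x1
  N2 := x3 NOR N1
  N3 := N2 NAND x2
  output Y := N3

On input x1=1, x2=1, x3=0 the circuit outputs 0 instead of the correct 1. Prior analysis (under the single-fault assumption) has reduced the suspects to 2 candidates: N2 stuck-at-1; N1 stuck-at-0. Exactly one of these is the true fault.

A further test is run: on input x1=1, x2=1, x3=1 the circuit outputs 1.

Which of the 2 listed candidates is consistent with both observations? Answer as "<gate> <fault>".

Evaluate each candidate on input x1=1, x2=1, x3=1:
  N2 stuck-at-1: N1=1, N2=1 [stuck-at-1], N3=0 → 0 — eliminated
  N1 stuck-at-0: N1=0 [stuck-at-0], N2=0, N3=1 → 1 — matches
Only N1 stuck-at-0 reproduces the observed 1.

N1 stuck-at-0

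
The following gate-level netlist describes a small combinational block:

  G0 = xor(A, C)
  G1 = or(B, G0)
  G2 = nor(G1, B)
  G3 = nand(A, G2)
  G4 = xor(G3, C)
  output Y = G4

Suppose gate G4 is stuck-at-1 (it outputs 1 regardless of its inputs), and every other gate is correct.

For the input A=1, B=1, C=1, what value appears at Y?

1

Propagate with G4 forced: G0=0, G1=1, G2=0, G3=1, G4=1 [stuck-at-1].
So Y = 1. (Without the fault it would be 0.)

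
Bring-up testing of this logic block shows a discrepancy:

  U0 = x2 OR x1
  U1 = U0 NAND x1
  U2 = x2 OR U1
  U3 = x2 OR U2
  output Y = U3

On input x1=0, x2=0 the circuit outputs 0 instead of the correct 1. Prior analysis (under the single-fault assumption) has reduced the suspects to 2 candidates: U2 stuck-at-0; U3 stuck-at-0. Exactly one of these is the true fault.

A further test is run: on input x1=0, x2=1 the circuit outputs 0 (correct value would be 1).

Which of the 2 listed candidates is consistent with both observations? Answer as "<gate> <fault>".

Evaluate each candidate on input x1=0, x2=1:
  U2 stuck-at-0: U0=1, U1=1, U2=0 [stuck-at-0], U3=1 → 1 — eliminated
  U3 stuck-at-0: U0=1, U1=1, U2=1, U3=0 [stuck-at-0] → 0 — matches
Only U3 stuck-at-0 reproduces the observed 0.

U3 stuck-at-0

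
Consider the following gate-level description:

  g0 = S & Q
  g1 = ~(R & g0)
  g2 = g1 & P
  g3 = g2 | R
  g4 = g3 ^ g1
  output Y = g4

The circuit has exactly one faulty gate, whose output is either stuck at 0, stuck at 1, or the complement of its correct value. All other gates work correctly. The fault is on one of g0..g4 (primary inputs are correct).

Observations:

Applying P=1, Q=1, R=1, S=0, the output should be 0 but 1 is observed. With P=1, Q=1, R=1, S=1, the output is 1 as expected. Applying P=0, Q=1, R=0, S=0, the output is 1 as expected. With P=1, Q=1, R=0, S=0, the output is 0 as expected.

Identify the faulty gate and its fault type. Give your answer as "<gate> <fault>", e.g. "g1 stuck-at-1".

g0 stuck-at-1

Fault-free values for test 1 (P=1, Q=1, R=1, S=0): g0=0, g1=1, g2=1, g3=1, g4=0, giving Y=0. Observed 1.
Test 1: faults giving observed 1 are {g0 stuck-at-1, g0 inverted output, g1 stuck-at-0, g1 inverted output, g3 stuck-at-0, g3 inverted output, g4 stuck-at-1, g4 inverted output}.
Test 2 (P=1, Q=1, R=1, S=1): fault-free g0=1, g1=0, g2=0, g3=1, g4=1 → 1; observed 1. Eliminates g0 inverted output, g1 inverted output, g3 stuck-at-0, g3 inverted output, g4 inverted output.
Test 3 (P=0, Q=1, R=0, S=0): fault-free g0=0, g1=1, g2=0, g3=0, g4=1 → 1; observed 1. Eliminates g1 stuck-at-0.
Test 4 (P=1, Q=1, R=0, S=0): fault-free g0=0, g1=1, g2=1, g3=1, g4=0 → 0; observed 0. Eliminates g4 stuck-at-1.
Only g0 stuck-at-1 is consistent with every test.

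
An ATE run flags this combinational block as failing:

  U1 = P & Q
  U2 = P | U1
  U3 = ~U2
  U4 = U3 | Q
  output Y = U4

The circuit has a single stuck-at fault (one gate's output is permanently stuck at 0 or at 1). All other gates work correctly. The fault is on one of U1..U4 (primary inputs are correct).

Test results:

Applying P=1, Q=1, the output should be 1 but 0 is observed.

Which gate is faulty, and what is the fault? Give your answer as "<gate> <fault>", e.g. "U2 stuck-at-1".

U4 stuck-at-0

Fault-free values for test 1 (P=1, Q=1): U1=1, U2=1, U3=0, U4=1, giving Y=1. Observed 0.
Test 1: faults giving observed 0 are {U4 stuck-at-0}.
Only U4 stuck-at-0 is consistent with every test.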